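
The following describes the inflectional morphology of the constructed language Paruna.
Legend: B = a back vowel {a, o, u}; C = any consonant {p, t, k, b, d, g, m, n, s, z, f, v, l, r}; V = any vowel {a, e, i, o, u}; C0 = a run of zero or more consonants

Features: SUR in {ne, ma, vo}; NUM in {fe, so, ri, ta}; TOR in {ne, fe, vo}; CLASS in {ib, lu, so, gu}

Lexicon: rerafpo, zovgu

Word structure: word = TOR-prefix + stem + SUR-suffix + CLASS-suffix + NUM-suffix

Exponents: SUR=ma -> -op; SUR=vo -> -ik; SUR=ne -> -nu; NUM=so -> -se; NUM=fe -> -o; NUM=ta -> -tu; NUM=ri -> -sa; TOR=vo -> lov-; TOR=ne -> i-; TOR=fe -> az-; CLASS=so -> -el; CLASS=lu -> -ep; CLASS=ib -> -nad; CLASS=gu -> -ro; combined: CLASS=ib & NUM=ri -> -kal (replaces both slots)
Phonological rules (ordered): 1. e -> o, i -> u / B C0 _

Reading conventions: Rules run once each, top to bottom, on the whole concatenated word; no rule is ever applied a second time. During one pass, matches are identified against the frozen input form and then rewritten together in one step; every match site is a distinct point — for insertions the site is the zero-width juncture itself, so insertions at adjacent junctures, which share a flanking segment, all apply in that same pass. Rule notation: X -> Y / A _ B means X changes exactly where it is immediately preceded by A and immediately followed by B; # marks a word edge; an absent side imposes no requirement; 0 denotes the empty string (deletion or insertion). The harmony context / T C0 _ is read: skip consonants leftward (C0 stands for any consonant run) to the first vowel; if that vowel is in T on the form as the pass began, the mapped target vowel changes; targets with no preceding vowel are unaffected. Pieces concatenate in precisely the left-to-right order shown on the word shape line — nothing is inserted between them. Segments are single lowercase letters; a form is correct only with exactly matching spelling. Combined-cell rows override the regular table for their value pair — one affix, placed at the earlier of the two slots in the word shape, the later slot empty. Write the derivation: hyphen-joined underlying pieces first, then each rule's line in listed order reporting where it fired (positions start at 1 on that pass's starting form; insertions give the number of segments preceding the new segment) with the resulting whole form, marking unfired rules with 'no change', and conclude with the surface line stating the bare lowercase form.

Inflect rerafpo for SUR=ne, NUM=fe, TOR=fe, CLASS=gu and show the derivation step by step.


underlying: az-rerafpo-nu-ro-o
1. e -> o, i -> u / B C0 _: fires at position(s) 4: azrorafponuroo
surface: azrorafponuroo


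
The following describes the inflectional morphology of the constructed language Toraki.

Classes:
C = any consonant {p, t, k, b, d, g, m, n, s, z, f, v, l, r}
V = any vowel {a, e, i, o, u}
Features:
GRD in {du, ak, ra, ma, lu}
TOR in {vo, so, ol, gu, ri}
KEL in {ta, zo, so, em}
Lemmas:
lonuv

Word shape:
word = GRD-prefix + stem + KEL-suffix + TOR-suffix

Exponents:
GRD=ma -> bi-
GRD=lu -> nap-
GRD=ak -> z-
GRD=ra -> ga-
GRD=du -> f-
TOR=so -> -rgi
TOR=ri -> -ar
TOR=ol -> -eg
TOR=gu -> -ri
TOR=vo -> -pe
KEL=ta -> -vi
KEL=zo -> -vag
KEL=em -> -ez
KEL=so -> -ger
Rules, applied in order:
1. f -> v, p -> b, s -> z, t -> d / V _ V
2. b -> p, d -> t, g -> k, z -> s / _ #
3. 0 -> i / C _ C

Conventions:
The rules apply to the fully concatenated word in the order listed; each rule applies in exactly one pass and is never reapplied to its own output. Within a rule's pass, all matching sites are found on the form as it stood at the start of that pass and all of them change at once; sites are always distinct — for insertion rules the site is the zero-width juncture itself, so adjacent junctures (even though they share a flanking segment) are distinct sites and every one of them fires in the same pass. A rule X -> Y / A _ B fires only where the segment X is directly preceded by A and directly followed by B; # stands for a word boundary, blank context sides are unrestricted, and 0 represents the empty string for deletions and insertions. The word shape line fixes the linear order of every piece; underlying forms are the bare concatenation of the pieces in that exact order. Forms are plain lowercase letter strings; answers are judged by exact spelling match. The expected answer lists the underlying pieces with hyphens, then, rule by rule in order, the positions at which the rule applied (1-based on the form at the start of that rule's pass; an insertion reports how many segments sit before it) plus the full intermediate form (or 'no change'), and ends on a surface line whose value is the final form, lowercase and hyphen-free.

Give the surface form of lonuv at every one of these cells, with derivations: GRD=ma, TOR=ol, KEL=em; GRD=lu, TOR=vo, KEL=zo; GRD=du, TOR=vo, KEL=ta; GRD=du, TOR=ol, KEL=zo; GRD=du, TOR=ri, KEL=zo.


cell GRD=ma, TOR=ol, KEL=em:
underlying: bi-lonuv-ez-eg
1. f -> v, p -> b, s -> z, t -> d / V _ V: no change
2. b -> p, d -> t, g -> k, z -> s / _ #: fires at position(s) 11: bilonuvezek
3. 0 -> i / C _ C: no change
surface: bilonuvezek

cell GRD=lu, TOR=vo, KEL=zo:
underlying: nap-lonuv-vag-pe
1. f -> v, p -> b, s -> z, t -> d / V _ V: no change
2. b -> p, d -> t, g -> k, z -> s / _ #: no change
3. 0 -> i / C _ C: inserts after position(s) 3, 8, 11: napilonuvivagipe
surface: napilonuvivagipe

cell GRD=du, TOR=vo, KEL=ta:
underlying: f-lonuv-vi-pe
1. f -> v, p -> b, s -> z, t -> d / V _ V: fires at position(s) 9: flonuvvibe
2. b -> p, d -> t, g -> k, z -> s / _ #: no change
3. 0 -> i / C _ C: inserts after position(s) 1, 6: filonuvivibe
surface: filonuvivibe

cell GRD=du, TOR=ol, KEL=zo:
underlying: f-lonuv-vag-eg
1. f -> v, p -> b, s -> z, t -> d / V _ V: no change
2. b -> p, d -> t, g -> k, z -> s / _ #: fires at position(s) 11: flonuvvagek
3. 0 -> i / C _ C: inserts after position(s) 1, 6: filonuvivagek
surface: filonuvivagek

cell GRD=du, TOR=ri, KEL=zo:
underlying: f-lonuv-vag-ar
1. f -> v, p -> b, s -> z, t -> d / V _ V: no change
2. b -> p, d -> t, g -> k, z -> s / _ #: no change
3. 0 -> i / C _ C: inserts after position(s) 1, 6: filonuvivagar
surface: filonuvivagar


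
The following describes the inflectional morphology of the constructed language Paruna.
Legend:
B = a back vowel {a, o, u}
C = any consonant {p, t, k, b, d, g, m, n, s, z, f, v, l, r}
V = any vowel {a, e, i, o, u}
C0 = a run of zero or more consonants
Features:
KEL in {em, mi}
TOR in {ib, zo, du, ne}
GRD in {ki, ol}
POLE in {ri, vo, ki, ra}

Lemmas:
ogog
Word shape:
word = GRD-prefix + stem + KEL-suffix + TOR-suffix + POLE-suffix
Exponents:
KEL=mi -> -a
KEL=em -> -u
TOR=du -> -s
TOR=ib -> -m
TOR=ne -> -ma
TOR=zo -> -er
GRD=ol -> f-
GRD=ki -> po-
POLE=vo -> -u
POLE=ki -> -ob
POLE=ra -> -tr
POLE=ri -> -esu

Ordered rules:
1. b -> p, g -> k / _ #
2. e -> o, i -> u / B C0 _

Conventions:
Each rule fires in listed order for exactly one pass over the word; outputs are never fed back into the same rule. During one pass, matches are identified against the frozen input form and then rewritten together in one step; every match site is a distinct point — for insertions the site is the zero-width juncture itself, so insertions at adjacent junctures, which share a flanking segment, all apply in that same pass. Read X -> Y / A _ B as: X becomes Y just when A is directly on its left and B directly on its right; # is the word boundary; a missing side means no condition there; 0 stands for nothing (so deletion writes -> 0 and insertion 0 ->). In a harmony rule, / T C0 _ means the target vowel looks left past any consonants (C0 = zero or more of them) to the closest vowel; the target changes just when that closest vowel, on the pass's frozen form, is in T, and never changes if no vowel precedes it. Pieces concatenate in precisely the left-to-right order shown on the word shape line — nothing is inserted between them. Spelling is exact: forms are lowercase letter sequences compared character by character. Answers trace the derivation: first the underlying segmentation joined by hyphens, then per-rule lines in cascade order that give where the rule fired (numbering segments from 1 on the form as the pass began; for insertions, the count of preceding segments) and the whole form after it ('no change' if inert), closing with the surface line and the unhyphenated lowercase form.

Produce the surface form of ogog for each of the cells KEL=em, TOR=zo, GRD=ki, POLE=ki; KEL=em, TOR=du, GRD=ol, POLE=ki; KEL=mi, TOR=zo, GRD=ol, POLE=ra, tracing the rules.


cell KEL=em, TOR=zo, GRD=ki, POLE=ki:
underlying: po-ogog-u-er-ob
1. b -> p, g -> k / _ #: fires at position(s) 11: poogoguerop
2. e -> o, i -> u / B C0 _: fires at position(s) 8: poogoguorop
surface: poogoguorop

cell KEL=em, TOR=du, GRD=ol, POLE=ki:
underlying: f-ogog-u-s-ob
1. b -> p, g -> k / _ #: fires at position(s) 9: fogogusop
2. e -> o, i -> u / B C0 _: no change
surface: fogogusop

cell KEL=mi, TOR=zo, GRD=ol, POLE=ra:
underlying: f-ogog-a-er-tr
1. b -> p, g -> k / _ #: no change
2. e -> o, i -> u / B C0 _: fires at position(s) 7: fogogaortr
surface: fogogaortr


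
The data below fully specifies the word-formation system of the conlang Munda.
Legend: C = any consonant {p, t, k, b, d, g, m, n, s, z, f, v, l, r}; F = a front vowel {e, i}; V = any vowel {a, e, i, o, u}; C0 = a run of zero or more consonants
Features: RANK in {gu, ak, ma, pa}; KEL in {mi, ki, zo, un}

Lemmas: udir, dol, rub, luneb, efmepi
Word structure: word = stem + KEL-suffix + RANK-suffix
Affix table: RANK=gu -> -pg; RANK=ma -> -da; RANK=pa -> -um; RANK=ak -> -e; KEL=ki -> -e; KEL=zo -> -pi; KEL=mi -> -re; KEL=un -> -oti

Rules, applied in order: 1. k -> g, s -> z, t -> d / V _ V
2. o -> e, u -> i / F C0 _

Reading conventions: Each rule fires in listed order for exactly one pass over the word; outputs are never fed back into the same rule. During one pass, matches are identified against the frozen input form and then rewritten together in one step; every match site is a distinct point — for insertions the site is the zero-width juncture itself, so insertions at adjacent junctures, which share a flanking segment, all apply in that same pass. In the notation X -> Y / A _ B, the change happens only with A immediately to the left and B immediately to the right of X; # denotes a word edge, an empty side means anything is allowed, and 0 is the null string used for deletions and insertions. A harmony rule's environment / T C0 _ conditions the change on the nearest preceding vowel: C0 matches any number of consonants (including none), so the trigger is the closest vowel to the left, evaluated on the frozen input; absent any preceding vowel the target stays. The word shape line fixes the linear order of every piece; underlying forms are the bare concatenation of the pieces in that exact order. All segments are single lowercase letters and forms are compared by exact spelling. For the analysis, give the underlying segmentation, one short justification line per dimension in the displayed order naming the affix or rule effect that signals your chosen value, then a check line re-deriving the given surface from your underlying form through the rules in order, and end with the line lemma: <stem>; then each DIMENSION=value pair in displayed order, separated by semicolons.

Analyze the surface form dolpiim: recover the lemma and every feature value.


underlying: dol-pi-um
RANK=pa - signalled by the affix -um
KEL=zo - signalled by the affix -pi
check: dolpium -> dolpium -> dolpiim
lemma: dol; RANK=pa; KEL=zo


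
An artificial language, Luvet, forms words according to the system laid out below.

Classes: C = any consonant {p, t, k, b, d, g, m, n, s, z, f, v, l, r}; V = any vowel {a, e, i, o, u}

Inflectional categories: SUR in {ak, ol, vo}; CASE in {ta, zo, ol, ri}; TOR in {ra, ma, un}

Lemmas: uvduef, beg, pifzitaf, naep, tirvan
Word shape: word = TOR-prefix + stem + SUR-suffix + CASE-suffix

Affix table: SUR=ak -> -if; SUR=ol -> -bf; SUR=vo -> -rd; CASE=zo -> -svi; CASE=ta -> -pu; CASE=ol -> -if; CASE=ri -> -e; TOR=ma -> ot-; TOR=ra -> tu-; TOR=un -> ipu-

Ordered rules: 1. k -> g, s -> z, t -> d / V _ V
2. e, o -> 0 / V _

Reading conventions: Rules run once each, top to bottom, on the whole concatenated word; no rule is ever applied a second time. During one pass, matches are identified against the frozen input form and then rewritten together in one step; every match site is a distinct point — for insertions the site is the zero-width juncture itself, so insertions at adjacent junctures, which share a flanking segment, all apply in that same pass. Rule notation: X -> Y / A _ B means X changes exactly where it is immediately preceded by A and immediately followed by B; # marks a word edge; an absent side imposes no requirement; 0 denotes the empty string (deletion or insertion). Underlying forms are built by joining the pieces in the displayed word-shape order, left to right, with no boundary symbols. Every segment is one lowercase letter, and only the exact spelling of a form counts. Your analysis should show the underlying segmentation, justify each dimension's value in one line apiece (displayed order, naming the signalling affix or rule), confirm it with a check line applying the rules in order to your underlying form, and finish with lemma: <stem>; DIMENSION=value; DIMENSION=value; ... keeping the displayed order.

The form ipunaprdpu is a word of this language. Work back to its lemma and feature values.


underlying: ipu-naep-rd-pu
SUR=vo - signalled by the affix -rd
CASE=ta - signalled by the affix -pu
TOR=un - signalled by the affix ipu-
check: ipunaeprdpu -> ipunaeprdpu -> ipunaprdpu
lemma: naep; SUR=vo; CASE=ta; TOR=un


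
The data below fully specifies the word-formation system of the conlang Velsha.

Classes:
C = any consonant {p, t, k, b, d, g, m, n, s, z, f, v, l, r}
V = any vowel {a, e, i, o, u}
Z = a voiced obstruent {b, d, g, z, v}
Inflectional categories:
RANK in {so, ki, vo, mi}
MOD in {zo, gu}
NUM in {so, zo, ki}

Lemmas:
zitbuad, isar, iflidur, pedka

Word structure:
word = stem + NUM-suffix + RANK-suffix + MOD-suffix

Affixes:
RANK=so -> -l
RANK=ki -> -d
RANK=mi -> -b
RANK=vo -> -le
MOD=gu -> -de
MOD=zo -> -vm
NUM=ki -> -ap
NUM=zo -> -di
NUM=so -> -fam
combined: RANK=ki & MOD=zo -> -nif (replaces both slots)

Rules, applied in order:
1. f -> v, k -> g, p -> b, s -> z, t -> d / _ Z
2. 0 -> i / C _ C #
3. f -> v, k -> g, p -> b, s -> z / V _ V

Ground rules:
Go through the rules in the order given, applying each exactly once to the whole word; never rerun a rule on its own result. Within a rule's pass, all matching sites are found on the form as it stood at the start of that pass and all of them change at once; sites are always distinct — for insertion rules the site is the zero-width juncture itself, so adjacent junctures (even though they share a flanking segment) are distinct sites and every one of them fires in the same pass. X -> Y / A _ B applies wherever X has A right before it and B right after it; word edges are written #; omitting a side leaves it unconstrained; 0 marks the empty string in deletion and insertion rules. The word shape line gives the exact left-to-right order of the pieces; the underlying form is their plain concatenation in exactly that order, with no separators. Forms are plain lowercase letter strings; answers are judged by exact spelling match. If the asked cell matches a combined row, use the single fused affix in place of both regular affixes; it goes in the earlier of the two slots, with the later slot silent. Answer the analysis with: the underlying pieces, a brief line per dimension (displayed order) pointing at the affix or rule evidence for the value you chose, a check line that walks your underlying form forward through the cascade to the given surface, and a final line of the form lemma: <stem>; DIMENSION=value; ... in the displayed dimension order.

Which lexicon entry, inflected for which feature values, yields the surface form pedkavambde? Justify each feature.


underlying: pedka-fam-b-de
RANK=mi - signalled by the affix -b
MOD=gu - signalled by the affix -de
NUM=so - signalled by the affix -fam
check: pedkafambde -> pedkafambde -> pedkafambde -> pedkavambde
lemma: pedka; RANK=mi; MOD=gu; NUM=so


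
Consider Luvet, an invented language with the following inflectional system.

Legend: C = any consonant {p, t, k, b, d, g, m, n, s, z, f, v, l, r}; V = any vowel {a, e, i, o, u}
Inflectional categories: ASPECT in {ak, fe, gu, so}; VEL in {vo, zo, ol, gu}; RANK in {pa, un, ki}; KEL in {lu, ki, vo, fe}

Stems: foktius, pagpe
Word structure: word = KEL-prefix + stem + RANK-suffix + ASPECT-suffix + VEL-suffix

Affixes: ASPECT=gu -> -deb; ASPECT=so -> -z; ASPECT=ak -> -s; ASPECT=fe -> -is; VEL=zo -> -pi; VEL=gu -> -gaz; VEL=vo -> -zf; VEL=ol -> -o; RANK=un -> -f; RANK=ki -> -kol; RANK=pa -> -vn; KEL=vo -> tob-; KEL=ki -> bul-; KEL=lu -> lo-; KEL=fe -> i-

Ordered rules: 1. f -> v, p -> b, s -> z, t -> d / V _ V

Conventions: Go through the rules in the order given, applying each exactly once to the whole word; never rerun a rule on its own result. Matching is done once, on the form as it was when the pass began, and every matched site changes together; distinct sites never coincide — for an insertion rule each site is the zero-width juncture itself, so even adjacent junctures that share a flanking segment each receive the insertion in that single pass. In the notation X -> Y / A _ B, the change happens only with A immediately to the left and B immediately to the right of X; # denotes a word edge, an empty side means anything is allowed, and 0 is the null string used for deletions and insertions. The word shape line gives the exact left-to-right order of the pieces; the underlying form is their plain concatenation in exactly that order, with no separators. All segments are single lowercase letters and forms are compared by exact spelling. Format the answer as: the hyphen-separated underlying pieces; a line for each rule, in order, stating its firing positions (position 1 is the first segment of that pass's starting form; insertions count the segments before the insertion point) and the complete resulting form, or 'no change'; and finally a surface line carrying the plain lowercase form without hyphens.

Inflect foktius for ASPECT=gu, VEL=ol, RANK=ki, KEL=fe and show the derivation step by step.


underlying: i-foktius-kol-deb-o
1. f -> v, p -> b, s -> z, t -> d / V _ V: fires at position(s) 2: ivoktiuskoldebo
surface: ivoktiuskoldebo


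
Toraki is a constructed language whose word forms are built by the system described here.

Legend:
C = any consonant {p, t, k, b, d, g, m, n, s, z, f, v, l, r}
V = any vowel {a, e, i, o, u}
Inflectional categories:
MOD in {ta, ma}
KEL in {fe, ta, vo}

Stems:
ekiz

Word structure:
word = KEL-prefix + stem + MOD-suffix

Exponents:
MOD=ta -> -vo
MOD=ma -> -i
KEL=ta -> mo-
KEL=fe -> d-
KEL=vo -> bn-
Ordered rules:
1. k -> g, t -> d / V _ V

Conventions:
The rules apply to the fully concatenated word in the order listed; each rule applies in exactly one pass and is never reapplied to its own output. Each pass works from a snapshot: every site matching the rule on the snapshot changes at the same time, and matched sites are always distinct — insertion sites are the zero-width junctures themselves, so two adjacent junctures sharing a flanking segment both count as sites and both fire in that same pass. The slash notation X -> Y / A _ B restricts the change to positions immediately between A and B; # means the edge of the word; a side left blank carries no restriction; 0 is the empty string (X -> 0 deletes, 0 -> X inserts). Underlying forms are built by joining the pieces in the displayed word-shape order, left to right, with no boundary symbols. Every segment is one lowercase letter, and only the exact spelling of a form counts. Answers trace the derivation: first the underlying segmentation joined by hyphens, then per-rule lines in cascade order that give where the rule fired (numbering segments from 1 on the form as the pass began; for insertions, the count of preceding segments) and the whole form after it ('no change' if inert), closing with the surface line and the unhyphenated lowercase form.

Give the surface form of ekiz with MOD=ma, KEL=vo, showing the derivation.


underlying: bn-ekiz-i
1. k -> g, t -> d / V _ V: fires at position(s) 4: bnegizi
surface: bnegizi


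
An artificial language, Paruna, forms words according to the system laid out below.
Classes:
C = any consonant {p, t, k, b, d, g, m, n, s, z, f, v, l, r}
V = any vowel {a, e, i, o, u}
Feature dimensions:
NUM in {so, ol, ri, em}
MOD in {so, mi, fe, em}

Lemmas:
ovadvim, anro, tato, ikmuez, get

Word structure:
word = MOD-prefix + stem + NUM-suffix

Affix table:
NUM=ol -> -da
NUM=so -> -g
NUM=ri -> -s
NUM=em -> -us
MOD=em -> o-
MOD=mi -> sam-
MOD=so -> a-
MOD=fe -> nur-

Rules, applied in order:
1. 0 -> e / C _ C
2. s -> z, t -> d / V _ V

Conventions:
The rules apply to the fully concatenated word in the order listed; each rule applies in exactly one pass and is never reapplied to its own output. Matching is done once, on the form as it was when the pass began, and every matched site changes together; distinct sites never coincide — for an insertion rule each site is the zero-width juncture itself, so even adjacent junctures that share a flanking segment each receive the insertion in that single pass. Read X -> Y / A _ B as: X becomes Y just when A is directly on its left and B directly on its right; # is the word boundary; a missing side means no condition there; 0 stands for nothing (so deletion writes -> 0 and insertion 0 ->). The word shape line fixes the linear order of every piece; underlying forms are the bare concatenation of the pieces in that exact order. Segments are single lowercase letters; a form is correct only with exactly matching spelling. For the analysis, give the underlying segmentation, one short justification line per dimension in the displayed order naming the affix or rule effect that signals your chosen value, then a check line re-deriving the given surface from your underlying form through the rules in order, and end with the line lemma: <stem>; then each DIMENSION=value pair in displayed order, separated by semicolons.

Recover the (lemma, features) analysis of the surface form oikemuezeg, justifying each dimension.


underlying: o-ikmuez-g
NUM=so - signalled by the affix -g
MOD=em - signalled by the affix o-
check: oikmuezg -> oikemuezeg -> oikemuezeg
lemma: ikmuez; NUM=so; MOD=em


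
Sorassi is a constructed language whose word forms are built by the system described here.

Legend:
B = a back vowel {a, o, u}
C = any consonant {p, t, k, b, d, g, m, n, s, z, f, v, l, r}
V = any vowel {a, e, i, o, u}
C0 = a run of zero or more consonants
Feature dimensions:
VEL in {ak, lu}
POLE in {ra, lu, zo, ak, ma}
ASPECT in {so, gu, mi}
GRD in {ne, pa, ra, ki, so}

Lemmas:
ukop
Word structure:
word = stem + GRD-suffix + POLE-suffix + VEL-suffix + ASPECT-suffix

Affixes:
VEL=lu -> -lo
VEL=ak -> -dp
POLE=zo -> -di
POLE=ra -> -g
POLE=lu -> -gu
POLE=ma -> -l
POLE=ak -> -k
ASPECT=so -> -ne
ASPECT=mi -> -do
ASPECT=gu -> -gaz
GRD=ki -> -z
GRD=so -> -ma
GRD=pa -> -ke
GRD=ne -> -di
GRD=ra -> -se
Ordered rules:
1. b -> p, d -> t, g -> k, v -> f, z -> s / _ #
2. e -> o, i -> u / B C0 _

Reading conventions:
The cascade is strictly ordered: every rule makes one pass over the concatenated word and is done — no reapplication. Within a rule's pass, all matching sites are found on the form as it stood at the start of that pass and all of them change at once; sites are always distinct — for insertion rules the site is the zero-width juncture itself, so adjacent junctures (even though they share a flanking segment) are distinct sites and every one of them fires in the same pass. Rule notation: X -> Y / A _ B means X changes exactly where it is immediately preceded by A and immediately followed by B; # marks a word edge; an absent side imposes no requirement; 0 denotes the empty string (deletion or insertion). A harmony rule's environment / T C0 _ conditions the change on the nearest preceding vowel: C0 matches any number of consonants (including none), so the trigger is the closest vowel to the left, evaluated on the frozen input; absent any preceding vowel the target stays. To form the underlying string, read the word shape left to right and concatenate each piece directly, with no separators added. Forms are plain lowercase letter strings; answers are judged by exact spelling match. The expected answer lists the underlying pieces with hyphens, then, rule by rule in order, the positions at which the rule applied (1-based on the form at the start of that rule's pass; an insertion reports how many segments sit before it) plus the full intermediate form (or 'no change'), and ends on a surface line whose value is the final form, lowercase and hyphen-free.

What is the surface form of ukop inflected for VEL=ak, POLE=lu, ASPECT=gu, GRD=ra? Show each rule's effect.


underlying: ukop-se-gu-dp-gaz
1. b -> p, d -> t, g -> k, v -> f, z -> s / _ #: fires at position(s) 13: ukopsegudpgas
2. e -> o, i -> u / B C0 _: fires at position(s) 6: ukopsogudpgas
surface: ukopsogudpgas


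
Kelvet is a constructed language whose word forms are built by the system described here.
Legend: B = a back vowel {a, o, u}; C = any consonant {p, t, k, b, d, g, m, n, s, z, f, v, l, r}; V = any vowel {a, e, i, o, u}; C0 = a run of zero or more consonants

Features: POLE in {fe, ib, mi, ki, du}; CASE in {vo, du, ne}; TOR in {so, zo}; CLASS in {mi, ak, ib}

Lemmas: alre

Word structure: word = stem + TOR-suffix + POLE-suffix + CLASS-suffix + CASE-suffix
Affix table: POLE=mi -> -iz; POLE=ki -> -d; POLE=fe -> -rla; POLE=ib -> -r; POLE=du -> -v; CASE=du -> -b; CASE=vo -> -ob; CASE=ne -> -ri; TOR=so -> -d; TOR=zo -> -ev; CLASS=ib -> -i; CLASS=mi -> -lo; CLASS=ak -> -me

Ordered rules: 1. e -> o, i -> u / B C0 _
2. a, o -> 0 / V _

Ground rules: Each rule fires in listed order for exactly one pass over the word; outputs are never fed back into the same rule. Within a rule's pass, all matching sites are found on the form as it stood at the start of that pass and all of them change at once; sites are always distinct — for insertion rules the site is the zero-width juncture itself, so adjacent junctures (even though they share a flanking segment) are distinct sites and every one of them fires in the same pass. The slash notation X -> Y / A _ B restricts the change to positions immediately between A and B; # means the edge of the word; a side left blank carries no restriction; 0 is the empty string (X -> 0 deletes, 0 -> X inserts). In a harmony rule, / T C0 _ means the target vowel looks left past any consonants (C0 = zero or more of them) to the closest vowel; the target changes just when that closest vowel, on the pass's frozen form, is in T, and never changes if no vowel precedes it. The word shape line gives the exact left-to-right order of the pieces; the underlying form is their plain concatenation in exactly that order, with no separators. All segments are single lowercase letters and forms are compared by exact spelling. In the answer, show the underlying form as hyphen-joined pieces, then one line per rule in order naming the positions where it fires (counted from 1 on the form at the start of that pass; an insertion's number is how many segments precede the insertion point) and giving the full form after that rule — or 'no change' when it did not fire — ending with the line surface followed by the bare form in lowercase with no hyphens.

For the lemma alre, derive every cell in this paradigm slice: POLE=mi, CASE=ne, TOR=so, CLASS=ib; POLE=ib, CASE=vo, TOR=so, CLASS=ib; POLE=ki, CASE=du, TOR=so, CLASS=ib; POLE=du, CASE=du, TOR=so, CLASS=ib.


cell POLE=mi, CASE=ne, TOR=so, CLASS=ib:
underlying: alre-d-iz-i-ri
1. e -> o, i -> u / B C0 _: fires at position(s) 4: alrodiziri
2. a, o -> 0 / V _: no change
surface: alrodiziri

cell POLE=ib, CASE=vo, TOR=so, CLASS=ib:
underlying: alre-d-r-i-ob
1. e -> o, i -> u / B C0 _: fires at position(s) 4: alrodriob
2. a, o -> 0 / V _: fires at position(s) 8: alrodrib
surface: alrodrib

cell POLE=ki, CASE=du, TOR=so, CLASS=ib:
underlying: alre-d-d-i-b
1. e -> o, i -> u / B C0 _: fires at position(s) 4: alroddib
2. a, o -> 0 / V _: no change
surface: alroddib

cell POLE=du, CASE=du, TOR=so, CLASS=ib:
underlying: alre-d-v-i-b
1. e -> o, i -> u / B C0 _: fires at position(s) 4: alrodvib
2. a, o -> 0 / V _: no change
surface: alrodvib


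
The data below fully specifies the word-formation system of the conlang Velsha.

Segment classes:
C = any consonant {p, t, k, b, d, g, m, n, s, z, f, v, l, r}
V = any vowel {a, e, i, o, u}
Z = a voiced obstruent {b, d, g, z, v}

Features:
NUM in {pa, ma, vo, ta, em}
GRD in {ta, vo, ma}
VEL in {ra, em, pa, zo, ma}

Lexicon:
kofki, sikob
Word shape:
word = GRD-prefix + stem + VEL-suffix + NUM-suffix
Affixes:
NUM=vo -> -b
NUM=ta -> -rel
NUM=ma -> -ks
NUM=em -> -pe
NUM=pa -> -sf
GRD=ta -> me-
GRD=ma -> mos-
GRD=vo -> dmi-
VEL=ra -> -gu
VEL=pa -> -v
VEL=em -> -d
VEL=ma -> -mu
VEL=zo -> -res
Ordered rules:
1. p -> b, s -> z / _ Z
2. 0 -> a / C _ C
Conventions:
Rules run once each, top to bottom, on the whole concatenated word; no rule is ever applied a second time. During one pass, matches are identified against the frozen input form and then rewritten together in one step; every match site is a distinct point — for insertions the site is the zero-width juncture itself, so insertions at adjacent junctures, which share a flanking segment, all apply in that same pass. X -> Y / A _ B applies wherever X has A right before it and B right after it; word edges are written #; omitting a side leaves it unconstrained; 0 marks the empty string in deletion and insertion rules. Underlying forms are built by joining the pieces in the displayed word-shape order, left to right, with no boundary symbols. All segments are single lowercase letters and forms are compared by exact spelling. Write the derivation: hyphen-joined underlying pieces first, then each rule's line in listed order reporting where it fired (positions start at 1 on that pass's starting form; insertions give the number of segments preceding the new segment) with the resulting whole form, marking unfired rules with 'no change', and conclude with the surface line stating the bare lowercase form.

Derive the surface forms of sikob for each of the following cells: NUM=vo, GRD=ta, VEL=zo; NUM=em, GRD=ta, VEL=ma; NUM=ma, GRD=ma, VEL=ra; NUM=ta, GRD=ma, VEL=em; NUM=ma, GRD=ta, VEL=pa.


cell NUM=vo, GRD=ta, VEL=zo:
underlying: me-sikob-res-b
1. p -> b, s -> z / _ Z: fires at position(s) 10: mesikobrezb
2. 0 -> a / C _ C: inserts after position(s) 7, 10: mesikobarezab
surface: mesikobarezab

cell NUM=em, GRD=ta, VEL=ma:
underlying: me-sikob-mu-pe
1. p -> b, s -> z / _ Z: no change
2. 0 -> a / C _ C: inserts after position(s) 7: mesikobamupe
surface: mesikobamupe

cell NUM=ma, GRD=ma, VEL=ra:
underlying: mos-sikob-gu-ks
1. p -> b, s -> z / _ Z: no change
2. 0 -> a / C _ C: inserts after position(s) 3, 8, 11: mosasikobagukas
surface: mosasikobagukas

cell NUM=ta, GRD=ma, VEL=em:
underlying: mos-sikob-d-rel
1. p -> b, s -> z / _ Z: no change
2. 0 -> a / C _ C: inserts after position(s) 3, 8, 9: mosasikobadarel
surface: mosasikobadarel

cell NUM=ma, GRD=ta, VEL=pa:
underlying: me-sikob-v-ks
1. p -> b, s -> z / _ Z: no change
2. 0 -> a / C _ C: inserts after position(s) 7, 8, 9: mesikobavakas
surface: mesikobavakas


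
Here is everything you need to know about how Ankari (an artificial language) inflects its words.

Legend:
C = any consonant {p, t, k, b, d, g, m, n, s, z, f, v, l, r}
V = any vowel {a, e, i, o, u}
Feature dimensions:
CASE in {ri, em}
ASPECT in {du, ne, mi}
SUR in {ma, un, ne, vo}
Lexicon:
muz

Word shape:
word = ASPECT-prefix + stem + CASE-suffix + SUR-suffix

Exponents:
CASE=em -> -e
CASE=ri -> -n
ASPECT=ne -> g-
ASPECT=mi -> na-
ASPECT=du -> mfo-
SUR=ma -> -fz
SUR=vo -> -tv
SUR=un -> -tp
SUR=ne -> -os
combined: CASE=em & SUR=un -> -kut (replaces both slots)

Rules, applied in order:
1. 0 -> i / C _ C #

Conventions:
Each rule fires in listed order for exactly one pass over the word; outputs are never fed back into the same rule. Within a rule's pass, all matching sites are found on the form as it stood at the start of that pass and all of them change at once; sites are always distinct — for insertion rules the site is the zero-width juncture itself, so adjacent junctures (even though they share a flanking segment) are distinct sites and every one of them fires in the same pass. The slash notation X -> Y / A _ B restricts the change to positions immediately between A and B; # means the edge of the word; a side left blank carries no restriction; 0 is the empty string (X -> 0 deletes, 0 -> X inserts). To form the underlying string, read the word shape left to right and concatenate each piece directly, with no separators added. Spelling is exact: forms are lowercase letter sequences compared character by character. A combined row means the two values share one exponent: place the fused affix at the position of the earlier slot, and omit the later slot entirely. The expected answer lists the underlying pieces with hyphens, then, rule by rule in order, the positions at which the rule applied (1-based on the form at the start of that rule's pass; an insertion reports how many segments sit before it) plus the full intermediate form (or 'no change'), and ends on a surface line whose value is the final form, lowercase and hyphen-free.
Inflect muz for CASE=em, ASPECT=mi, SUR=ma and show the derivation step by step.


underlying: na-muz-e-fz
1. 0 -> i / C _ C #: inserts after position(s) 7: namuzefiz
surface: namuzefiz


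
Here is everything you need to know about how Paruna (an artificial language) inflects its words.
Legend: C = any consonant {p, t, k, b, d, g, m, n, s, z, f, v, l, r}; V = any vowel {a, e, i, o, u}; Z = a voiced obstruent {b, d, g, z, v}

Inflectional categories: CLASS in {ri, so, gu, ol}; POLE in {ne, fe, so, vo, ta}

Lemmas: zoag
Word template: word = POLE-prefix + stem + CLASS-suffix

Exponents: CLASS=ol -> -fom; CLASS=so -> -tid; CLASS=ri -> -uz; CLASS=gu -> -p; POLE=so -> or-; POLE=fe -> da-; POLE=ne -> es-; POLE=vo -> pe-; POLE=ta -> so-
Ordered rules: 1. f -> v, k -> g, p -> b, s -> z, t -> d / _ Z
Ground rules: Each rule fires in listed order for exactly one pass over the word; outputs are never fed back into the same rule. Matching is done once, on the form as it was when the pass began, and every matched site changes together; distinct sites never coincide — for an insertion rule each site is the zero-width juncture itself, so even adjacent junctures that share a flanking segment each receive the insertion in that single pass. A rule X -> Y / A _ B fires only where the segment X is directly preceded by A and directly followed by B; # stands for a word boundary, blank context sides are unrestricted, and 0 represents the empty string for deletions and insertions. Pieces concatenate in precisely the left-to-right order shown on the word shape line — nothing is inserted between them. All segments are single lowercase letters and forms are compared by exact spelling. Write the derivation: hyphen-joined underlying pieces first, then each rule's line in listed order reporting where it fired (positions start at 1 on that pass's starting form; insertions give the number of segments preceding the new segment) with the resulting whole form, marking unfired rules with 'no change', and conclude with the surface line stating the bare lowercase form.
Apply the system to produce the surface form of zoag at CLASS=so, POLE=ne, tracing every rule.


underlying: es-zoag-tid
1. f -> v, k -> g, p -> b, s -> z, t -> d / _ Z: fires at position(s) 2: ezzoagtid
surface: ezzoagtid


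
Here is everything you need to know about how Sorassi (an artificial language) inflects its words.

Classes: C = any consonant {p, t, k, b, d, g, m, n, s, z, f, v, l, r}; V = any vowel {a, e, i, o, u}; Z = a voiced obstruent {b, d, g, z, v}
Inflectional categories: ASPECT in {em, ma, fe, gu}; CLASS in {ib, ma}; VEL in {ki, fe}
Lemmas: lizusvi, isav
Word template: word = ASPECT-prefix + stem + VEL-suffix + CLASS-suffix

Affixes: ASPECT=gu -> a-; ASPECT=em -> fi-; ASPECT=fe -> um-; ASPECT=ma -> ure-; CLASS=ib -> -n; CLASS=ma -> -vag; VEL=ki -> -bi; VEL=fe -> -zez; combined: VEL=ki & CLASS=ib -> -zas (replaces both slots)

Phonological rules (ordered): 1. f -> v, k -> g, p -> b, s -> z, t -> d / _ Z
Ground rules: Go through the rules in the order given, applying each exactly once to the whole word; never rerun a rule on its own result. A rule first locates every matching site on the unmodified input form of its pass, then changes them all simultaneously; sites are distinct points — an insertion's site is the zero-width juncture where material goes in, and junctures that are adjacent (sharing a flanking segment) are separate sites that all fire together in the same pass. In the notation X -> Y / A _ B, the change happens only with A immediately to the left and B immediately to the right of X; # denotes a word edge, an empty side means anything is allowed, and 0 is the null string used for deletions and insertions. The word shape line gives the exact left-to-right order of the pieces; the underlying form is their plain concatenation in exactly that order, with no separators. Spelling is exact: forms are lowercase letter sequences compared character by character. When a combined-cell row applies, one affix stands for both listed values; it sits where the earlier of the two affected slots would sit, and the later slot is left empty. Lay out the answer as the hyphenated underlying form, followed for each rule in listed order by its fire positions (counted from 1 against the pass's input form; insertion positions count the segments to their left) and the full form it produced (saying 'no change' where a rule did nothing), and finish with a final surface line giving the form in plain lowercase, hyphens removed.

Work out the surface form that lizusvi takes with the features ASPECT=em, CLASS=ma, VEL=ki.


underlying: fi-lizusvi-bi-vag
1. f -> v, k -> g, p -> b, s -> z, t -> d / _ Z: fires at position(s) 7: filizuzvibivag
surface: filizuzvibivag


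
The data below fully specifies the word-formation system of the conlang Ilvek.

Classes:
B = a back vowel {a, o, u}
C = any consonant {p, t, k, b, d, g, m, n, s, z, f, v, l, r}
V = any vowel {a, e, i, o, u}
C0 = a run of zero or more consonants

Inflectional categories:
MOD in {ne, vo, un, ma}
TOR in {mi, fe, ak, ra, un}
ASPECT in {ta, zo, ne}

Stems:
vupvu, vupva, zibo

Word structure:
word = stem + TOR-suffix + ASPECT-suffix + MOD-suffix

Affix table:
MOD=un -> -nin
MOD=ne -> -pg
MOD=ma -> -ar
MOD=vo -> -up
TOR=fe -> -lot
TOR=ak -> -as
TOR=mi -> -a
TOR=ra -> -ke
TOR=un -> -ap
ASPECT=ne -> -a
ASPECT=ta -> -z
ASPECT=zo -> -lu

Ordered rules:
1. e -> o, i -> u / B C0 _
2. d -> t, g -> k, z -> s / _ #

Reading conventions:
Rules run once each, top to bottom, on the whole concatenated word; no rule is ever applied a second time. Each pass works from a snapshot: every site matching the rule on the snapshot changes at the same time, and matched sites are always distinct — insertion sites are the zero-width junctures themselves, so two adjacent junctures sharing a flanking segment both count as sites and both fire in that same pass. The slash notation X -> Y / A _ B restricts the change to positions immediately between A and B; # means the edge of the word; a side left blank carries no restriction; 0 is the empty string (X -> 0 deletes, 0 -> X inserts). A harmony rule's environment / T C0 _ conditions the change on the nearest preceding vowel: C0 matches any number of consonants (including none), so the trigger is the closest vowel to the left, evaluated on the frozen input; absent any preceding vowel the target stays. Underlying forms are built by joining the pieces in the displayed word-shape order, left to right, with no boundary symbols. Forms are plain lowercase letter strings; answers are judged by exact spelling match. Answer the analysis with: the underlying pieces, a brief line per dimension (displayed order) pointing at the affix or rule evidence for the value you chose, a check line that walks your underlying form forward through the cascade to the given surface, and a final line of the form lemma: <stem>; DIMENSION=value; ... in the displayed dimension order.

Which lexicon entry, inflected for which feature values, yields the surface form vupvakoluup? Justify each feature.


underlying: vupva-ke-lu-up
MOD=vo - signalled by the affix -up
TOR=ra - signalled by the affix -ke
ASPECT=zo - signalled by the affix -lu
check: vupvakeluup -> vupvakoluup -> vupvakoluup
lemma: vupva; MOD=vo; TOR=ra; ASPECT=zo
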